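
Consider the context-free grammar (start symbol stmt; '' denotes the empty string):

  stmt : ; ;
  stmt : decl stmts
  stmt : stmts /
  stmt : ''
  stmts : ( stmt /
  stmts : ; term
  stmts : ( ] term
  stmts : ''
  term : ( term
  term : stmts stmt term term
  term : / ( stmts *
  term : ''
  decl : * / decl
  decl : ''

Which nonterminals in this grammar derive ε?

{ decl, stmt, stmts, term }

Directly nullable (have an ''-production): stmt, stmts, term, decl.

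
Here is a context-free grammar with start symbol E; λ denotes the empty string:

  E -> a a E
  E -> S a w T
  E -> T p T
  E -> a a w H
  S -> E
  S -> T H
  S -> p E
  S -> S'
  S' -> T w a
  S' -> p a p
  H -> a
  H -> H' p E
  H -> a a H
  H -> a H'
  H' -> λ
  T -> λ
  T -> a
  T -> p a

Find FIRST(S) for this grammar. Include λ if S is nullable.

{ a, p, w }

From S -> E: add FIRST(E) = { a, p, w }.
From S -> T H: T nullable, take FIRST(T) ∪ FIRST(H) = { a, p }.
S -> p E contributes {p}.
From S -> S': add FIRST(S') = { a, p, w }.
Union: FIRST(S) = { a, p, w }.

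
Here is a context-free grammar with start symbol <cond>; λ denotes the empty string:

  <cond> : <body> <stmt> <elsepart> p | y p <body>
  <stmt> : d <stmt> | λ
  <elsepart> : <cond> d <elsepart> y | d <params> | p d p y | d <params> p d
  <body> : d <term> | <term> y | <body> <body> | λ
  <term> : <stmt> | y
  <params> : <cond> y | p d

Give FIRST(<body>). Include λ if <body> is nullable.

{ d, y, λ }

<body> : d <term> contributes {d}.
From <body> : <term> y: <term> nullable, take FIRST(<term>) ∪ {y} = { d, y }.
From <body> : <body> <body>: <body>, <body> nullable, take FIRST(<body>) ∪ FIRST(<body>) = { d, y }; also λ since the whole RHS is nullable.
<body> : λ contributes λ.
Union: FIRST(<body>) = { d, y, λ }.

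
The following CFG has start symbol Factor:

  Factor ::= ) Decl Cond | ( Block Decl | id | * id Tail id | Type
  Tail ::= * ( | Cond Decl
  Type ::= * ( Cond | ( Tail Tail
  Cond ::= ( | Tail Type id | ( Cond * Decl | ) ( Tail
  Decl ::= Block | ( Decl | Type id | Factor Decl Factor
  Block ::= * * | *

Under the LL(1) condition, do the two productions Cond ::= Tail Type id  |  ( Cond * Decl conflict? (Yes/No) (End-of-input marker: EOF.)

Yes

FIRST(Tail Type id) = { (, ), * } and FIRST(( Cond * Decl) = { ( }.
Both contain (, so the two alternatives are not disjoint — LL(1) conflict.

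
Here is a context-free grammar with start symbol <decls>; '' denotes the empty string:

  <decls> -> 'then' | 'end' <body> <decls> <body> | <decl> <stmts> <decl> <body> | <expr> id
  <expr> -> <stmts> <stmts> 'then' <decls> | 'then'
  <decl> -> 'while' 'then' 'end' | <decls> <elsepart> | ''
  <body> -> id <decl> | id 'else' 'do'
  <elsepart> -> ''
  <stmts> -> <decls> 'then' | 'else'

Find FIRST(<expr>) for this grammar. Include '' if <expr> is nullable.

{ 'else', 'end', 'then', 'while' }

From <expr> -> <stmts> <stmts> 'then' <decls>: add FIRST(<stmts>) = { 'else', 'end', 'then', 'while' }.
<expr> -> 'then' contributes {'then'}.
Union: FIRST(<expr>) = { 'else', 'end', 'then', 'while' }.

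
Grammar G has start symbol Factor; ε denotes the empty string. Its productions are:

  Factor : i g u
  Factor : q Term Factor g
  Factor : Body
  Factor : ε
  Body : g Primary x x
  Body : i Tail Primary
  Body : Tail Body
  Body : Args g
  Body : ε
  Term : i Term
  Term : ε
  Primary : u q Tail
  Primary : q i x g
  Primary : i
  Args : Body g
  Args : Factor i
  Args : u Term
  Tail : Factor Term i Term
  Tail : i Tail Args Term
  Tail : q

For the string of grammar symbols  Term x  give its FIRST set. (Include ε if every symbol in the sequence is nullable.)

Add FIRST(Term)\{ε} = { i }; Term is nullable, continue.
x is a terminal; add {x} and stop.

{ i, x }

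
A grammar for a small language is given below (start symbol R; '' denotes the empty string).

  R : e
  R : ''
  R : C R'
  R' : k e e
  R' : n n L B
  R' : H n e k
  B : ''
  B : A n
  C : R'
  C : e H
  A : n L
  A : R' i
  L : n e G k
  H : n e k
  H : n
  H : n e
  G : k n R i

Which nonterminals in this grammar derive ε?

{ B, R }

Directly nullable (have an ''-production): R, B.
No other nonterminal has a production whose RHS symbols are all nullable.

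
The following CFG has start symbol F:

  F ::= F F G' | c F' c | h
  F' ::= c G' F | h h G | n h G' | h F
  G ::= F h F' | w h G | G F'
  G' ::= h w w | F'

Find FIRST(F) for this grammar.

From F ::= F F G': add FIRST(F) = { c, h }.
F ::= c F' c contributes {c}.
F ::= h contributes {h}.
Union: FIRST(F) = { c, h }.

{ c, h }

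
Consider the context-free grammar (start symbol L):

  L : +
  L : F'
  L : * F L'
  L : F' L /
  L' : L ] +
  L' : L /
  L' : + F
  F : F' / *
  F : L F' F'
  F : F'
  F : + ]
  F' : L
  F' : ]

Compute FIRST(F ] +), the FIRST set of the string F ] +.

Add FIRST(F) = { *, +, ] }; F is not nullable, stop.

{ *, +, ] }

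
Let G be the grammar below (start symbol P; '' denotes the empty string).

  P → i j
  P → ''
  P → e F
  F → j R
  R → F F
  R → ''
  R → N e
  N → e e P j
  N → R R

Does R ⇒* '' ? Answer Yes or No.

R has an ''-production, so R ⇒ ''.

Yes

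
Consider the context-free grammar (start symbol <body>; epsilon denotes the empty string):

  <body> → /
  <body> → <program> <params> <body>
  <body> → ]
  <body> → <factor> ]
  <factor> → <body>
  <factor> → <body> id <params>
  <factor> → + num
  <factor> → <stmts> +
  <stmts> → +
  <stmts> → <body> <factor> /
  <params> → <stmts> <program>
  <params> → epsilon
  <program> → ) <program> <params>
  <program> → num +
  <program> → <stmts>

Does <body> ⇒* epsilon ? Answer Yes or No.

Nullable nonterminals: <params>.
No production of <body> has an RHS whose symbols are all nullable, so <body> is not nullable.

No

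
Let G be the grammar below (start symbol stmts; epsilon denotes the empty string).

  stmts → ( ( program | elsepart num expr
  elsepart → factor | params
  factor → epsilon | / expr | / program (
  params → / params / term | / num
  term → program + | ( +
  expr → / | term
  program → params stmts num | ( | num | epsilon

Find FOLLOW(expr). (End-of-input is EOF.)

In stmts → elsepart num expr: expr is at the end, add FOLLOW(stmts) = { EOF, num }.
In factor → / expr: expr is at the end, add FOLLOW(factor) = { num }.
Union: FOLLOW(expr) = { EOF, num }.

{ EOF, num }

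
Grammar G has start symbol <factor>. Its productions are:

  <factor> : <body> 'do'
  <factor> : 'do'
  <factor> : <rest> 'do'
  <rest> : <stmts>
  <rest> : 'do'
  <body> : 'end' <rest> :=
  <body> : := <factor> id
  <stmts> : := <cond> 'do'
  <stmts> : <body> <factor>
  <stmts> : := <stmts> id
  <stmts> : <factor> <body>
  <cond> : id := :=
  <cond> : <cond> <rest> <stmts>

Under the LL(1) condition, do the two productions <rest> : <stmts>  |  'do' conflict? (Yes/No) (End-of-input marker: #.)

FIRST(<stmts>) = { 'do', 'end', := } and FIRST('do') = { 'do' }.
Both contain 'do', so the two alternatives are not disjoint — LL(1) conflict.

Yes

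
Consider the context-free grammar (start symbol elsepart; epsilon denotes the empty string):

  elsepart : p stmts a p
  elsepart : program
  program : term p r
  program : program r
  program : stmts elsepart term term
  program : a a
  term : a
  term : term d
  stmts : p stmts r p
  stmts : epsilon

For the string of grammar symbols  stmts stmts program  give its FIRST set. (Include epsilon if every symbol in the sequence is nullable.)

Add FIRST(stmts)\{epsilon} = { p }; stmts is nullable, continue.
Add FIRST(stmts)\{epsilon} = { p }; stmts is nullable, continue.
Add FIRST(program) = { a, p }; program is not nullable, stop.

{ a, p }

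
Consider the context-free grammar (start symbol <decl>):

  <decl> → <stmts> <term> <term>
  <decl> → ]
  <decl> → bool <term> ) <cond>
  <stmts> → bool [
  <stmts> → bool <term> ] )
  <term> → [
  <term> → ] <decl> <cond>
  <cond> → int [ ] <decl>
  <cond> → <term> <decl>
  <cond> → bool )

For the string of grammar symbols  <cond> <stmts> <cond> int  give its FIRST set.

Add FIRST(<cond>) = { [, ], bool, int }; <cond> is not nullable, stop.

{ [, ], bool, int }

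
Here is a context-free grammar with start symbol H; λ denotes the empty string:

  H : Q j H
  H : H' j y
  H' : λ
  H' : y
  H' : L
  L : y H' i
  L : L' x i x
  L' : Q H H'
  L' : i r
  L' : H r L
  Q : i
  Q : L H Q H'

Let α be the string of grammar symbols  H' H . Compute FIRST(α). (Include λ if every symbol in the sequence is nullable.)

Add FIRST(H')\{λ} = { i, j, y }; H' is nullable, continue.
Add FIRST(H) = { i, j, y }; H is not nullable, stop.

{ i, j, y }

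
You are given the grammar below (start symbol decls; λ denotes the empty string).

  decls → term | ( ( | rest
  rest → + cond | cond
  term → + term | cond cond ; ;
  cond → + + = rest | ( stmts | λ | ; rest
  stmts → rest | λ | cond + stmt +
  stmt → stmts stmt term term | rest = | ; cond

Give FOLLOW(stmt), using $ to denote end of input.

In stmts → cond + stmt +: add FIRST(+) = { + }.
In stmt → stmts stmt term term: add FIRST(term term) = { (, +, ; }.
Union: FOLLOW(stmt) = { (, +, ; }.

{ (, +, ; }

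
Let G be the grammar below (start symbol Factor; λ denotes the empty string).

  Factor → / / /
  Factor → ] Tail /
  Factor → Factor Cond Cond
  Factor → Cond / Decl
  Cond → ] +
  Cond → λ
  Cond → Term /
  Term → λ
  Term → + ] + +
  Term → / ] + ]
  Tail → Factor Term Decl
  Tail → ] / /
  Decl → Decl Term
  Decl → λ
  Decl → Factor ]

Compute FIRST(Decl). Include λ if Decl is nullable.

From Decl → Decl Term: Decl, Term nullable, take FIRST(Decl) ∪ FIRST(Term) = { +, /, ] }; also λ since the whole RHS is nullable.
Decl → λ contributes λ.
From Decl → Factor ]: add FIRST(Factor) = { +, /, ] }.
Union: FIRST(Decl) = { +, /, ], λ }.

{ +, /, ], λ }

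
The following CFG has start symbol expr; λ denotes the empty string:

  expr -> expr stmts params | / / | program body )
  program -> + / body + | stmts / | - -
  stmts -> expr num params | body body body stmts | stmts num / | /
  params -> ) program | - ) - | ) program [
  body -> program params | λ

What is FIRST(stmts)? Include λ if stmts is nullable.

From stmts -> expr num params: add FIRST(expr) = { +, -, / }.
From stmts -> body body body stmts: body, body, body nullable, take FIRST(body) ∪ FIRST(body) ∪ FIRST(body) ∪ FIRST(stmts) = { +, -, / }.
From stmts -> stmts num /: add FIRST(stmts) = { +, -, / }.
stmts -> / contributes {/}.
Union: FIRST(stmts) = { +, -, / }.

{ +, -, / }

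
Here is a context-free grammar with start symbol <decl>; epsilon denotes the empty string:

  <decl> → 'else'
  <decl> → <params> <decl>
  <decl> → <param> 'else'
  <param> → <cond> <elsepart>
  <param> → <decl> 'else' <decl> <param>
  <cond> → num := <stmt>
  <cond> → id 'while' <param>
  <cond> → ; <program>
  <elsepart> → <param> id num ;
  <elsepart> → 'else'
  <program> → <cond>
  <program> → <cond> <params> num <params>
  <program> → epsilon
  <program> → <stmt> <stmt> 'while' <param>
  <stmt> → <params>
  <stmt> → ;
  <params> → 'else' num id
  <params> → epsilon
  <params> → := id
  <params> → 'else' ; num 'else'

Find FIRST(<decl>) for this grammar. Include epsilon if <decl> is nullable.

<decl> → 'else' contributes {'else'}.
From <decl> → <params> <decl>: <params> nullable, take FIRST(<params>) ∪ FIRST(<decl>) = { 'else', :=, ;, id, num }.
From <decl> → <param> 'else': add FIRST(<param>) = { 'else', :=, ;, id, num }.
Union: FIRST(<decl>) = { 'else', :=, ;, id, num }.

{ 'else', :=, ;, id, num }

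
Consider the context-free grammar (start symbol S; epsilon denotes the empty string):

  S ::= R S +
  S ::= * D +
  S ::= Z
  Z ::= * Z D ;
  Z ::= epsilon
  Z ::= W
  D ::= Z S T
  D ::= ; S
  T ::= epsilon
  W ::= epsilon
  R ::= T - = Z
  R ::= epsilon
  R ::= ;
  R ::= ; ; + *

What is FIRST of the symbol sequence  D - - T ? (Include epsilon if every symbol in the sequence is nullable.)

Add FIRST(D)\{epsilon} = { *, +, -, ; }; D is nullable, continue.
- is a terminal; add {-} and stop.

{ *, +, -, ; }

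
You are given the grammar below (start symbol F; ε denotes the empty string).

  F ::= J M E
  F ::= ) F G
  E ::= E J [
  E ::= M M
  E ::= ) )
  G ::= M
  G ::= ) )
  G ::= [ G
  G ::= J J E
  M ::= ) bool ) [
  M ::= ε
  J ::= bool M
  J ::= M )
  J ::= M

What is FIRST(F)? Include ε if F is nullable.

{ ), [, bool, ε }

From F ::= J M E: J, M, E nullable, take FIRST(J) ∪ FIRST(M) ∪ FIRST(E) = { ), [, bool }; also ε since the whole RHS is nullable.
F ::= ) F G contributes {)}.
Union: FIRST(F) = { ), [, bool, ε }.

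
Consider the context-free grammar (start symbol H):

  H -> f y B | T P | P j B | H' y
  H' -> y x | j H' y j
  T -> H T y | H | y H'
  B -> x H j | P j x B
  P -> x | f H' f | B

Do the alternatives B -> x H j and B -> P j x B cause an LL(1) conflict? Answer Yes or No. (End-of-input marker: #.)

Yes

FIRST(x H j) = { x } and FIRST(P j x B) = { f, x }.
Both contain x, so the two alternatives are not disjoint — LL(1) conflict.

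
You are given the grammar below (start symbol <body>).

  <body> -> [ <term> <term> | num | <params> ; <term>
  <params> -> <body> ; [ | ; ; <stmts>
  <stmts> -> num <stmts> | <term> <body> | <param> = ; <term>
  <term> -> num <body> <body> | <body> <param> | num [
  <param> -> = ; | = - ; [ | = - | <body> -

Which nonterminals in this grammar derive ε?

No nonterminal has an empty production or an RHS whose symbols are all nullable.

{ } (none)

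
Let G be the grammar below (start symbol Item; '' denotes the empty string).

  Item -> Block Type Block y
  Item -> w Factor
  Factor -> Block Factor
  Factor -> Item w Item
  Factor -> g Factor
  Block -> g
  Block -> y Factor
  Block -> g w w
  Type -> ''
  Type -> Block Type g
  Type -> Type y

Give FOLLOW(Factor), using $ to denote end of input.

{ $, g, w, y }

In Item -> w Factor: Factor is at the end, add FOLLOW(Item) = { $, g, w, y }.
In Factor -> Block Factor: Factor is at the end, add FOLLOW(Factor) = { $, g, w, y }.
In Factor -> g Factor: Factor is at the end, add FOLLOW(Factor) = { $, g, w, y }.
In Block -> y Factor: Factor is at the end, add FOLLOW(Block) = { g, w, y }.
Union: FOLLOW(Factor) = { $, g, w, y }.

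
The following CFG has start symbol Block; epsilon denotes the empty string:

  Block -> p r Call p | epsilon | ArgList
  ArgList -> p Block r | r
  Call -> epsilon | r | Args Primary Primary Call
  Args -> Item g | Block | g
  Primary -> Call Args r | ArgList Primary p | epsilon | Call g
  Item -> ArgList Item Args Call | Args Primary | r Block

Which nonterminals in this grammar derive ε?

Directly nullable (have an epsilon-production): Block, Call, Primary.
Args -> Block with every symbol nullable, so Args is nullable.
Item -> Args Primary with every symbol nullable, so Item is nullable.
No other nonterminal has a production whose RHS symbols are all nullable.

{ Args, Block, Call, Item, Primary }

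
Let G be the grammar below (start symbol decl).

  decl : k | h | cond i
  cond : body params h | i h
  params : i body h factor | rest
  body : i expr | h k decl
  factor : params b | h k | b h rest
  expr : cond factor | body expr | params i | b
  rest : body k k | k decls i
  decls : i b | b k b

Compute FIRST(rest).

{ h, i, k }

From rest : body k k: add FIRST(body) = { h, i }.
rest : k decls i contributes {k}.
Union: FIRST(rest) = { h, i, k }.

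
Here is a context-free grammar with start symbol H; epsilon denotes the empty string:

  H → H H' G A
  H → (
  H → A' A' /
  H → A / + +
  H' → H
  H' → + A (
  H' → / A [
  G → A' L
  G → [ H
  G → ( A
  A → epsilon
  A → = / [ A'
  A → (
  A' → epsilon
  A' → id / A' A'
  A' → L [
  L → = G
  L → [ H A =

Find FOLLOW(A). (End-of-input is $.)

{ $, (, +, /, =, [, id }

In H → H H' G A: A is at the end, add FOLLOW(H) = { $, (, +, /, =, [, id }.
In H → A / + +: add FIRST(/ + +) = { / }.
In H' → + A (: add FIRST(() = { ( }.
In H' → / A [: add FIRST([) = { [ }.
In G → ( A: A is at the end, add FOLLOW(G) = { $, (, +, /, =, [, id }.
In L → [ H A =: add FIRST(=) = { = }.
Union: FOLLOW(A) = { $, (, +, /, =, [, id }.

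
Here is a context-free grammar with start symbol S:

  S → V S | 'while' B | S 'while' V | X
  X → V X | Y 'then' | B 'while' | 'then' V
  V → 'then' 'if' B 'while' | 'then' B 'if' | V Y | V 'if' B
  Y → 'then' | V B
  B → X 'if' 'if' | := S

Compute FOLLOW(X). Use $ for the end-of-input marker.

{ $, 'if', 'then', 'while', := }

In S → X: X is at the end, add FOLLOW(S) = { $, 'if', 'then', 'while', := }.
In X → V X: X is at the end, add FOLLOW(X) = { $, 'if', 'then', 'while', := }.
In B → X 'if' 'if': add FIRST('if' 'if') = { 'if' }.
Union: FOLLOW(X) = { $, 'if', 'then', 'while', := }.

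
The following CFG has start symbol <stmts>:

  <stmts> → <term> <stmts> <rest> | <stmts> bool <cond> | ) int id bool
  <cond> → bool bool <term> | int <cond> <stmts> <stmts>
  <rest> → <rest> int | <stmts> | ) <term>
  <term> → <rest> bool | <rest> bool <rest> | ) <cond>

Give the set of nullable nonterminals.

No nonterminal has an empty production or an RHS whose symbols are all nullable.

{ } (none)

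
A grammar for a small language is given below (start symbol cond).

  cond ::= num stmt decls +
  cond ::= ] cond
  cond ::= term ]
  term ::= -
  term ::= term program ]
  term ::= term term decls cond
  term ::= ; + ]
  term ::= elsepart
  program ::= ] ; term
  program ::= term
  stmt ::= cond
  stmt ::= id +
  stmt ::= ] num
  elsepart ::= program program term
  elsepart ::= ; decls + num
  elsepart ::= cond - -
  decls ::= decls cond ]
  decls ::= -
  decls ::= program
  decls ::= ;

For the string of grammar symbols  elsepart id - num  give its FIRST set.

Add FIRST(elsepart) = { -, ;, ], num }; elsepart is not nullable, stop.

{ -, ;, ], num }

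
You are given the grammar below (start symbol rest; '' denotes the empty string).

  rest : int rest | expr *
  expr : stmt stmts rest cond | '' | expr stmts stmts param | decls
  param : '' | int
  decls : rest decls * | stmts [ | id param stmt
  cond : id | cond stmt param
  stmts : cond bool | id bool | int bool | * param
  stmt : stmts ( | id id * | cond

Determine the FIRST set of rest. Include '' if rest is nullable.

rest : int rest contributes {int}.
From rest : expr *: expr nullable, take FIRST(expr) ∪ {*} = { *, id, int }.
Union: FIRST(rest) = { *, id, int }.

{ *, id, int }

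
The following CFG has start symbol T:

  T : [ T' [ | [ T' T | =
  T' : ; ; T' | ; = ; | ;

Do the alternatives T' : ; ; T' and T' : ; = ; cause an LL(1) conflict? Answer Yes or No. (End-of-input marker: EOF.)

Yes

FIRST(; ; T') = { ; } and FIRST(; = ;) = { ; }.
Both contain ;, so the two alternatives are not disjoint — LL(1) conflict.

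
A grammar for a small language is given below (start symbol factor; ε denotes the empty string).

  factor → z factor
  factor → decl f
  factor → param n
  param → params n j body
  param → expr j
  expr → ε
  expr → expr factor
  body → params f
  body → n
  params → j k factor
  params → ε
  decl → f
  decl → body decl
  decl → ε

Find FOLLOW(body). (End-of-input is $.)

{ f, j, n }

In param → params n j body: body is at the end, add FOLLOW(param) = { n }.
In decl → body decl: add FIRST(decl)\{ε} = { f, j, n }.
  Since decl is nullable, also add FOLLOW(decl) = { f }.
Union: FOLLOW(body) = { f, j, n }.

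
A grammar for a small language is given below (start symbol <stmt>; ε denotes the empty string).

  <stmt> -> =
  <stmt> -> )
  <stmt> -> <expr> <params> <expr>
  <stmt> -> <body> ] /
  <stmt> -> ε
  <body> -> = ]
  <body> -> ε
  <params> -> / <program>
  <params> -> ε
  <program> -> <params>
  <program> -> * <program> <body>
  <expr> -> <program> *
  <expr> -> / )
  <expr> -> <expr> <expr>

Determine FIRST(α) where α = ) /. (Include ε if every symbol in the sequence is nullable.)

{ ) }

) is a terminal; add {)} and stop.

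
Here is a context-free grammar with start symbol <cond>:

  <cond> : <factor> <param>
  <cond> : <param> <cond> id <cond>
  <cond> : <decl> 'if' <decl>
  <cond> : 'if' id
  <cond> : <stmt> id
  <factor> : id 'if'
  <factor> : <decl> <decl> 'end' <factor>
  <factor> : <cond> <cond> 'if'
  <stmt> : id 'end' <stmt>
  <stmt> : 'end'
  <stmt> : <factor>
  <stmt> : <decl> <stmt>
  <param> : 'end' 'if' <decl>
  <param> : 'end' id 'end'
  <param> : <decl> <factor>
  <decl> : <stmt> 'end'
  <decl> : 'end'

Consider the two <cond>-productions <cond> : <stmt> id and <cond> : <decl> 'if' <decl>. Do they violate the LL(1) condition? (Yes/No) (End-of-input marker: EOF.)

Yes

FIRST(<stmt> id) = { 'end', 'if', id } and FIRST(<decl> 'if' <decl>) = { 'end', 'if', id }.
Both contain 'end', so the two alternatives are not disjoint — LL(1) conflict.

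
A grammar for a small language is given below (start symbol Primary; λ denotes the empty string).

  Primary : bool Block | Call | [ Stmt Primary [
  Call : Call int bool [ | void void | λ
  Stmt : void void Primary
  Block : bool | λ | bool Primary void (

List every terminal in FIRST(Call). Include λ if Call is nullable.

{ int, void, λ }

From Call : Call int bool [: Call nullable, take FIRST(Call) ∪ {int} = { int, void }.
Call : void void contributes {void}.
Call : λ contributes λ.
Union: FIRST(Call) = { int, void, λ }.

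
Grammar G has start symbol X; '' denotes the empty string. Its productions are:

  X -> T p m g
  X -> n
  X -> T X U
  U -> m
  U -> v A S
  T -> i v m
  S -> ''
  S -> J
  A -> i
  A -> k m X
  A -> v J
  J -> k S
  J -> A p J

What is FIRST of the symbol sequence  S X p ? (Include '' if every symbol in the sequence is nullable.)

Add FIRST(S)\{''} = { i, k, v }; S is nullable, continue.
Add FIRST(X) = { i, n }; X is not nullable, stop.

{ i, k, n, v }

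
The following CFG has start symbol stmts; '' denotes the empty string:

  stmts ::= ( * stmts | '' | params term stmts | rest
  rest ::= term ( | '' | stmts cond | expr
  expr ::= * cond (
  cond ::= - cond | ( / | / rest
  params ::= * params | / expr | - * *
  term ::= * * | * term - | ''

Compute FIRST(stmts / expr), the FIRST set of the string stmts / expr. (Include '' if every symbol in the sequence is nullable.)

Add FIRST(stmts)\{''} = { (, *, -, / }; stmts is nullable, continue.
/ is a terminal; add {/} and stop.

{ (, *, -, / }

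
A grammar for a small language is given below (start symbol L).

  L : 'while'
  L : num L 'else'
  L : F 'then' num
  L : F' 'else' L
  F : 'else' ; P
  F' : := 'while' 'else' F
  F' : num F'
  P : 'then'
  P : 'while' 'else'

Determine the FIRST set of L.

L : 'while' contributes {'while'}.
L : num L 'else' contributes {num}.
From L : F 'then' num: add FIRST(F) = { 'else' }.
From L : F' 'else' L: add FIRST(F') = { :=, num }.
Union: FIRST(L) = { 'else', 'while', :=, num }.

{ 'else', 'while', :=, num }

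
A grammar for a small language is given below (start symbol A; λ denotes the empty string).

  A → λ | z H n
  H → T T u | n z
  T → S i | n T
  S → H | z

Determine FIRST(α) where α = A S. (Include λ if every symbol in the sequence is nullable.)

{ n, z }

Add FIRST(A)\{λ} = { z }; A is nullable, continue.
Add FIRST(S) = { n, z }; S is not nullable, stop.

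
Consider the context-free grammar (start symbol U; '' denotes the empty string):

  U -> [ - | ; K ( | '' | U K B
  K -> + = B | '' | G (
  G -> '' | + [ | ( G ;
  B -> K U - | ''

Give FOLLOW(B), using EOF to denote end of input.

In U -> U K B: B is at the end, add FOLLOW(U) = { EOF, (, +, -, ;, [ }.
In K -> + = B: B is at the end, add FOLLOW(K) = { EOF, (, +, -, ;, [ }.
Union: FOLLOW(B) = { EOF, (, +, -, ;, [ }.

{ EOF, (, +, -, ;, [ }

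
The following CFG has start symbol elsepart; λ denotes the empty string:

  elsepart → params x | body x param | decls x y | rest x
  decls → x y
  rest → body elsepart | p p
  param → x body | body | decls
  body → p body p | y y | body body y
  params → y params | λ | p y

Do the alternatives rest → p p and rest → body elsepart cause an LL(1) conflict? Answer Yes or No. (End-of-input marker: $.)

FIRST(p p) = { p } and FIRST(body elsepart) = { p, y }.
Both contain p, so the two alternatives are not disjoint — LL(1) conflict.

Yes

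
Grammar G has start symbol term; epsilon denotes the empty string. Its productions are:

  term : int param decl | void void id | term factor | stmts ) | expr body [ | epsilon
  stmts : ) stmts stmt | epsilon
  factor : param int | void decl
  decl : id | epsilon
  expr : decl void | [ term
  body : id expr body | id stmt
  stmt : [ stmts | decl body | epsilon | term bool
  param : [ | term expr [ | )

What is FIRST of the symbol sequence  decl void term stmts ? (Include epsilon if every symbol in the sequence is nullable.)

Add FIRST(decl)\{epsilon} = { id }; decl is nullable, continue.
void is a terminal; add {void} and stop.

{ id, void }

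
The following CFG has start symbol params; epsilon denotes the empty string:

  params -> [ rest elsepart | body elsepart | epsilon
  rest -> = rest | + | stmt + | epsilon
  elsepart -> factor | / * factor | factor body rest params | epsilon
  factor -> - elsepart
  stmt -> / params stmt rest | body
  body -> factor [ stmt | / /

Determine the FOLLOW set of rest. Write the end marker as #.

{ #, +, -, /, =, [ }

In params -> [ rest elsepart: add FIRST(elsepart)\{epsilon} = { -, / }.
  Since elsepart is nullable, also add FOLLOW(params) = { #, -, /, [ }.
In rest -> = rest: rest is at the end, add FOLLOW(rest) = { #, +, -, /, =, [ }.
In elsepart -> factor body rest params: add FIRST(params)\{epsilon} = { -, /, [ }.
  Since params is nullable, also add FOLLOW(elsepart) = { #, -, /, [ }.
In stmt -> / params stmt rest: rest is at the end, add FOLLOW(stmt) = { #, +, -, /, =, [ }.
Union: FOLLOW(rest) = { #, +, -, /, =, [ }.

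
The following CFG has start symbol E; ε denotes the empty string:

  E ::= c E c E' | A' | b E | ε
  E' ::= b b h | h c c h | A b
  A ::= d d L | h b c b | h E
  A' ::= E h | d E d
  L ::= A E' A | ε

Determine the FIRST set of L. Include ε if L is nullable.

{ d, h, ε }

From L ::= A E' A: add FIRST(A) = { d, h }.
L ::= ε contributes ε.
Union: FIRST(L) = { d, h, ε }.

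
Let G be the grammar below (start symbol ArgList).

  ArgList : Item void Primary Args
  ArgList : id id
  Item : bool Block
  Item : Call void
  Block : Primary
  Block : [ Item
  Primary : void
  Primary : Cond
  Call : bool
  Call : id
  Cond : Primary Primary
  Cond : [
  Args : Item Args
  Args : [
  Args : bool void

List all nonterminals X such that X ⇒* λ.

No nonterminal has an empty production or an RHS whose symbols are all nullable.

{ } (none)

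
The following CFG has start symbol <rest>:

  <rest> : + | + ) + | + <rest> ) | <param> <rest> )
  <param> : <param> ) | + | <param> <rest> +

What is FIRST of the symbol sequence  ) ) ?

) is a terminal; add {)} and stop.

{ ) }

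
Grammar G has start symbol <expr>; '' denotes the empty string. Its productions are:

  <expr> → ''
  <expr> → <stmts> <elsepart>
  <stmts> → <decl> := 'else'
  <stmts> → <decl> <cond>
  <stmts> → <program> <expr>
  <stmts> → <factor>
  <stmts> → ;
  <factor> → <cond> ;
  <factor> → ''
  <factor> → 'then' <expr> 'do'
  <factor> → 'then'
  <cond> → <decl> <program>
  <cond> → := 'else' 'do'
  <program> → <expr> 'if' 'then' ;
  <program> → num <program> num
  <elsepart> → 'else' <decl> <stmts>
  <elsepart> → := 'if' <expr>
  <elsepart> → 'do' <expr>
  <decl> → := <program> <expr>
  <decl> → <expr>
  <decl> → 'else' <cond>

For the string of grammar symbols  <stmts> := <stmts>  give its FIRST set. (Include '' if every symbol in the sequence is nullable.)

Add FIRST(<stmts>)\{''} = { 'do', 'else', 'if', 'then', :=, ;, num }; <stmts> is nullable, continue.
:= is a terminal; add {:=} and stop.

{ 'do', 'else', 'if', 'then', :=, ;, num }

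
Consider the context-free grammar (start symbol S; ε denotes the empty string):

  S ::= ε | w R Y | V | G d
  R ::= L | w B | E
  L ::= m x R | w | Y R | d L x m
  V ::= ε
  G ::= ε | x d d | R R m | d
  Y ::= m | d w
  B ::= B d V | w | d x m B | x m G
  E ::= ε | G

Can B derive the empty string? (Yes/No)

No

Nullable nonterminals: E, G, R, S, V.
No production of B has an RHS whose symbols are all nullable, so B is not nullable.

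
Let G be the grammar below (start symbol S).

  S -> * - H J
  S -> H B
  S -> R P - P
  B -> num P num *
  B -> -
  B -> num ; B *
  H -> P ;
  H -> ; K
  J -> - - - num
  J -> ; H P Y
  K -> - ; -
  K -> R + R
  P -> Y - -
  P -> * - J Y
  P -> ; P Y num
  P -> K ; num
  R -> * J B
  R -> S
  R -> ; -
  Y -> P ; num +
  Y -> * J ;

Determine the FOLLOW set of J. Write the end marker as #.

{ #, *, +, -, ;, num }

In S -> * - H J: J is at the end, add FOLLOW(S) = { #, *, +, -, ;, num }.
In P -> * - J Y: add FIRST(Y) = { *, -, ; }.
In R -> * J B: add FIRST(B) = { -, num }.
In Y -> * J ;: add FIRST(;) = { ; }.
Union: FOLLOW(J) = { #, *, +, -, ;, num }.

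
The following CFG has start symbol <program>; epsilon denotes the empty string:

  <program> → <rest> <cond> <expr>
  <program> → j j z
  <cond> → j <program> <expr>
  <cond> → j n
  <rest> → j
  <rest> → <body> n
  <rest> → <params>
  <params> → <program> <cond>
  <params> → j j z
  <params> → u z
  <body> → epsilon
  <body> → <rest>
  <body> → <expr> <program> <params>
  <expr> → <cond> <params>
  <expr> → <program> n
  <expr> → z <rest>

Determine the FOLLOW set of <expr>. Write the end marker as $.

In <program> → <rest> <cond> <expr>: <expr> is at the end, add FOLLOW(<program>) = { $, j, n, u, z }.
In <cond> → j <program> <expr>: <expr> is at the end, add FOLLOW(<cond>) = { $, j, n, u, z }.
In <body> → <expr> <program> <params>: add FIRST(<program> <params>) = { j, n, u, z }.
Union: FOLLOW(<expr>) = { $, j, n, u, z }.

{ $, j, n, u, z }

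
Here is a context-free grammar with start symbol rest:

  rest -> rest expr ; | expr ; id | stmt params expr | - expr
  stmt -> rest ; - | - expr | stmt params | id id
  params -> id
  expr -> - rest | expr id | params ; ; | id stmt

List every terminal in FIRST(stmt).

{ -, id }

From stmt -> rest ; -: add FIRST(rest) = { -, id }.
stmt -> - expr contributes {-}.
From stmt -> stmt params: add FIRST(stmt) = { -, id }.
stmt -> id id contributes {id}.
Union: FIRST(stmt) = { -, id }.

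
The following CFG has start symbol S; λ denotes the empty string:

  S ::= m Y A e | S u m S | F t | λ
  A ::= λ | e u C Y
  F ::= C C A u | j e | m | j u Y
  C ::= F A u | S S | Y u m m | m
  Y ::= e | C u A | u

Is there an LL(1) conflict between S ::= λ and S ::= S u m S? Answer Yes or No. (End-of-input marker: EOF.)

FIRST(λ) = { λ } and FIRST(S u m S) = { e, j, m, u }.
The first alternative is nullable and FOLLOW(S) = { EOF, e, j, m, u } shares e with FIRST of the second — conflict.

Yes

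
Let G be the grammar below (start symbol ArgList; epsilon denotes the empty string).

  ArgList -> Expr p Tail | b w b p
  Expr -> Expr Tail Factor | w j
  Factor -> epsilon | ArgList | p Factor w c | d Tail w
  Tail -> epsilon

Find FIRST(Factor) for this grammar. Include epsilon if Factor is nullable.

{ b, d, p, w, epsilon }

Factor -> epsilon contributes epsilon.
From Factor -> ArgList: add FIRST(ArgList) = { b, w }.
Factor -> p Factor w c contributes {p}.
Factor -> d Tail w contributes {d}.
Union: FIRST(Factor) = { b, d, p, w, epsilon }.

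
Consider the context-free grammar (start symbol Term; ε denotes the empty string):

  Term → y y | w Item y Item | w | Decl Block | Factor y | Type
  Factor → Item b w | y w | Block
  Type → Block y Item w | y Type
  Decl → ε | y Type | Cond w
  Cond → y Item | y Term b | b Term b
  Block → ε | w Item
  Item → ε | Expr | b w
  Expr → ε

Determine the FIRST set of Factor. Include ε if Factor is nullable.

{ b, w, y, ε }

From Factor → Item b w: Item nullable, take FIRST(Item) ∪ {b} = { b }.
Factor → y w contributes {y}.
From Factor → Block: add FIRST(Block) = { w, ε } (including ε since Block is nullable).
Union: FIRST(Factor) = { b, w, y, ε }.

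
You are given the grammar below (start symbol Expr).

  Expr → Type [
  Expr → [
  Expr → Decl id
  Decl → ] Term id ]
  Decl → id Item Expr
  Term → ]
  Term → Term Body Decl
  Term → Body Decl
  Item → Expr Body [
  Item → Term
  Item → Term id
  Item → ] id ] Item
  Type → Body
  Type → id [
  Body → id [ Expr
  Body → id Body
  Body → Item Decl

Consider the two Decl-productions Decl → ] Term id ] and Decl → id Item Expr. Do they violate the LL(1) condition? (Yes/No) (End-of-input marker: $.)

No

FIRST(] Term id ]) = { ] } and FIRST(id Item Expr) = { id }.
The FIRST sets are disjoint and neither alternative is nullable — no conflict.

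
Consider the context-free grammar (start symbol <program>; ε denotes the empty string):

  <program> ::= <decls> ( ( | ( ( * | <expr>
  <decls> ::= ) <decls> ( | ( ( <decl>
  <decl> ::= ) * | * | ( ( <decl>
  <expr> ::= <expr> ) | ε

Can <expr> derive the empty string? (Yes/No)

Yes

<expr> has an ε-production, so <expr> ⇒ ε.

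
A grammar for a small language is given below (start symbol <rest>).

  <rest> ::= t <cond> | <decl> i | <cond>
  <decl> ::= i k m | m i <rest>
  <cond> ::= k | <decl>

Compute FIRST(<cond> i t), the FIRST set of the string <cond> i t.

{ i, k, m }

Add FIRST(<cond>) = { i, k, m }; <cond> is not nullable, stop.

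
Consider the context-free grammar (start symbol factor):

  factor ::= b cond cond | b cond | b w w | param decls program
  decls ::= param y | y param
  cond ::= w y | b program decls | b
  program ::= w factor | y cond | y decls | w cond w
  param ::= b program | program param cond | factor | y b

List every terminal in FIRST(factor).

factor ::= b cond cond contributes {b}.
factor ::= b cond contributes {b}.
factor ::= b w w contributes {b}.
From factor ::= param decls program: add FIRST(param) = { b, w, y }.
Union: FIRST(factor) = { b, w, y }.

{ b, w, y }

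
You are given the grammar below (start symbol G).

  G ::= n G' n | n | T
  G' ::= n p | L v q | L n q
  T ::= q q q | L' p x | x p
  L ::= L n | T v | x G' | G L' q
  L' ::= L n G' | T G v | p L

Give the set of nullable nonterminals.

No nonterminal has an empty production or an RHS whose symbols are all nullable.

{ } (none)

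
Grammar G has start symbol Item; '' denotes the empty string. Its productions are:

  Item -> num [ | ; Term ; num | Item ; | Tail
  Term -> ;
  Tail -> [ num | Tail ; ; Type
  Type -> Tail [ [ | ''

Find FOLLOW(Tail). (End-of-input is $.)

{ $, ;, [ }

In Item -> Tail: Tail is at the end, add FOLLOW(Item) = { $, ; }.
In Tail -> Tail ; ; Type: add FIRST(; ; Type) = { ; }.
In Type -> Tail [ [: add FIRST([ [) = { [ }.
Union: FOLLOW(Tail) = { $, ;, [ }.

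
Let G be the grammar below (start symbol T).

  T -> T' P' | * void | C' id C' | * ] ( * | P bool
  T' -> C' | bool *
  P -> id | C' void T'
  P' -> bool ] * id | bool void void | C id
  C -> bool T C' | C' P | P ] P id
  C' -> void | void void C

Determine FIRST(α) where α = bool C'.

bool is a terminal; add {bool} and stop.

{ bool }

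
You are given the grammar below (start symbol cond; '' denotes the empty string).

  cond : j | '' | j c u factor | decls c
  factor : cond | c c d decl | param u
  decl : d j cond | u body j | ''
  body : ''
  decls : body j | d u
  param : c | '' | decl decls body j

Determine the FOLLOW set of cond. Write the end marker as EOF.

cond is the start symbol, so EOF ∈ FOLLOW(cond).
In factor : cond: cond is at the end, add FOLLOW(factor) = { EOF, d, j }.
In decl : d j cond: cond is at the end, add FOLLOW(decl) = { EOF, d, j }.
Union: FOLLOW(cond) = { EOF, d, j }.

{ EOF, d, j }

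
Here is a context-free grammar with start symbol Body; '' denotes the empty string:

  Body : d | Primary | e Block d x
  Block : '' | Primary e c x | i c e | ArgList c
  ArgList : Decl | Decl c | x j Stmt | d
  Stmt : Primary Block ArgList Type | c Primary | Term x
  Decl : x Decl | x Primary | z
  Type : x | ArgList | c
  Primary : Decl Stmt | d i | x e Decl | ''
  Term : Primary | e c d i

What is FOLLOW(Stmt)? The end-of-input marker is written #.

In ArgList : x j Stmt: Stmt is at the end, add FOLLOW(ArgList) = { #, c, d, e, i, x, z }.
In Primary : Decl Stmt: Stmt is at the end, add FOLLOW(Primary) = { #, c, d, e, i, x, z }.
Union: FOLLOW(Stmt) = { #, c, d, e, i, x, z }.

{ #, c, d, e, i, x, z }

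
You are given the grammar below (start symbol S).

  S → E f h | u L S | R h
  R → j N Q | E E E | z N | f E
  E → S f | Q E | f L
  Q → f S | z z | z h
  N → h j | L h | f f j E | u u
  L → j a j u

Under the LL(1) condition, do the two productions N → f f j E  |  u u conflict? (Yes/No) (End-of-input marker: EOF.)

FIRST(f f j E) = { f } and FIRST(u u) = { u }.
The FIRST sets are disjoint and neither alternative is nullable — no conflict.

No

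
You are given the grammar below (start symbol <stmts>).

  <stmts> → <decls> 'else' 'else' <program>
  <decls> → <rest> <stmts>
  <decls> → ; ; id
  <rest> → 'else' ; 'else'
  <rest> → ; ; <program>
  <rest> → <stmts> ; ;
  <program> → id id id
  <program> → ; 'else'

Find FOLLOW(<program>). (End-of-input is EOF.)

{ EOF, 'else', ; }

In <stmts> → <decls> 'else' 'else' <program>: <program> is at the end, add FOLLOW(<stmts>) = { EOF, 'else', ; }.
In <rest> → ; ; <program>: <program> is at the end, add FOLLOW(<rest>) = { 'else', ; }.
Union: FOLLOW(<program>) = { EOF, 'else', ; }.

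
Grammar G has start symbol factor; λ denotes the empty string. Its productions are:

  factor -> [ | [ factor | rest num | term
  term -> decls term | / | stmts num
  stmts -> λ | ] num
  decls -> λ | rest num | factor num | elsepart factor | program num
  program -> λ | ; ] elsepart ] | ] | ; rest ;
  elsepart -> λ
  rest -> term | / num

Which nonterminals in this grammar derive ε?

{ decls, elsepart, program, stmts }

Directly nullable (have an λ-production): stmts, decls, program, elsepart.
No other nonterminal has a production whose RHS symbols are all nullable.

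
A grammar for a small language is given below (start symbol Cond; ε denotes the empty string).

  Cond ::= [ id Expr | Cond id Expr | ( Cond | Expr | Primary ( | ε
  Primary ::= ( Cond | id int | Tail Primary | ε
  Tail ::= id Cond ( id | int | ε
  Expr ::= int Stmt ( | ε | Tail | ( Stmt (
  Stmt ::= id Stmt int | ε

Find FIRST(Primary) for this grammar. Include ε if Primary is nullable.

{ (, id, int, ε }

Primary ::= ( Cond contributes {(}.
Primary ::= id int contributes {id}.
From Primary ::= Tail Primary: Tail, Primary nullable, take FIRST(Tail) ∪ FIRST(Primary) = { (, id, int }; also ε since the whole RHS is nullable.
Primary ::= ε contributes ε.
Union: FIRST(Primary) = { (, id, int, ε }.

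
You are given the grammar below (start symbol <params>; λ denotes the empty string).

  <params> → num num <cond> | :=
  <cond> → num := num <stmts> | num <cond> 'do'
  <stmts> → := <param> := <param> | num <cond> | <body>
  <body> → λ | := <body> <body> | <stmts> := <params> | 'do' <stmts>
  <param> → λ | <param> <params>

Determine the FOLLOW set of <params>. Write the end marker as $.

{ $, 'do', :=, num }

<params> is the start symbol, so $ ∈ FOLLOW(<params>).
In <body> → <stmts> := <params>: <params> is at the end, add FOLLOW(<body>) = { $, 'do', :=, num }.
In <param> → <param> <params>: <params> is at the end, add FOLLOW(<param>) = { $, 'do', :=, num }.
Union: FOLLOW(<params>) = { $, 'do', :=, num }.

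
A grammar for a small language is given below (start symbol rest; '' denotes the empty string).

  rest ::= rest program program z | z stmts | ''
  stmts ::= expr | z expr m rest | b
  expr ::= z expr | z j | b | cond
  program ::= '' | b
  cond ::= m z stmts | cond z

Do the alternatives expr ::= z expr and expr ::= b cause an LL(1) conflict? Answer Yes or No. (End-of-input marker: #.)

FIRST(z expr) = { z } and FIRST(b) = { b }.
The FIRST sets are disjoint and neither alternative is nullable — no conflict.

No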